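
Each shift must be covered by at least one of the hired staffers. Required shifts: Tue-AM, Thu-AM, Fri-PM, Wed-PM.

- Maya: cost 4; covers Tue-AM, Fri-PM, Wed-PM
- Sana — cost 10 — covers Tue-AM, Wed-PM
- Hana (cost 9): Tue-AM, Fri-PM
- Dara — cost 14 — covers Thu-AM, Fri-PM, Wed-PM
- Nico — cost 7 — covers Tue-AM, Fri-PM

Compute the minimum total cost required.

Choose Maya and Dara: together they cover Tue-AM, Thu-AM, Fri-PM, Wed-PM — every shift.
Total cost: 4 + 14 = 18.

18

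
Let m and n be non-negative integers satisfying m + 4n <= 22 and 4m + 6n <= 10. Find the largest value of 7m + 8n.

(m,n)=(1,1) is feasible, giving 15.
(m,n)=(2,0) is feasible, giving 14.
(m,n)=(0,1) is feasible, giving 8.
(m,n)=(1,0) is feasible, giving 7.
Maximum is 15 at (m,n)=(1,1).

15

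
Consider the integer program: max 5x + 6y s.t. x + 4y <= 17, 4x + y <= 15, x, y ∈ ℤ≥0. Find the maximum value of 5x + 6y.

Relaxing integrality, the LP optimum is 35.53 at (x,y) = (2.87, 3.53), which is not an integer point.
(x,y)=(3,3): 1·3+4·3=15≤17, 4·3+1·3=15≤15, objective 33.
(x,y)=(1,4): 1·1+4·4=17≤17, 4·1+1·4=8≤15, objective 29.
(x,y)=(2,3): 1·2+4·3=14≤17, 4·2+1·3=11≤15, objective 28.
(x,y)=(3,2): 1·3+4·2=11≤17, 4·3+1·2=14≤15, objective 27.
The best lattice point is (3,3), giving 33.

33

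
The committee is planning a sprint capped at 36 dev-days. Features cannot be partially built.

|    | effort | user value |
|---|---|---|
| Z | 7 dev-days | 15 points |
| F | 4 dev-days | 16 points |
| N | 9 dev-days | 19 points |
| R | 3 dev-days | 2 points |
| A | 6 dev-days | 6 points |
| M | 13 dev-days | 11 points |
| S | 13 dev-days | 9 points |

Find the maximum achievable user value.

Treat it as a binary knapsack problem.
Z + F + N + M: effort 7 + 4 + 9 + 13 = 33 ≤ 36, user value 15 + 16 + 19 + 11 = 61.
Z + F + N + R + M: effort 7 + 4 + 9 + 3 + 13 = 36 ≤ 36, user value 15 + 16 + 19 + 2 + 11 = 63.
Best is Z, F, N, R, and M with total user value 63.

63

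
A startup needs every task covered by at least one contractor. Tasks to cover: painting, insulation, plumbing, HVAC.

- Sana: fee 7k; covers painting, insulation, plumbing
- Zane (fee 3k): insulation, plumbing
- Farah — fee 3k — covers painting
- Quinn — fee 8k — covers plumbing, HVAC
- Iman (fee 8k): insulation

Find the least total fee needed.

This is a weighted set-cover instance.
Choose Zane, Farah, and Quinn: together they cover painting, insulation, plumbing, HVAC — every task.
Total fee: 3 + 3 + 8 = 14.
No cover costs less than 14.

14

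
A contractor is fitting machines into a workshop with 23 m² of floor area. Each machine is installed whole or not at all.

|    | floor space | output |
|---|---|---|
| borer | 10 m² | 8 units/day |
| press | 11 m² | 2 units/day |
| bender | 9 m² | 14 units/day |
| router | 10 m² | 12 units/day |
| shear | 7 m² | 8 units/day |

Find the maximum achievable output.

26

bender + router: floor space 9 + 10 = 19 ≤ 23, output 14 + 12 = 26.
borer + bender: floor space 10 + 9 = 19 ≤ 23, output 8 + 14 = 22.
bender + shear: floor space 9 + 7 = 16 ≤ 23, output 14 + 8 = 22.
Best is bender and router with total output 26.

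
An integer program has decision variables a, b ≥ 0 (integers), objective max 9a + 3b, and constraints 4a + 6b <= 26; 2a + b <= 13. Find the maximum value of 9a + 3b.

54

(a,b)=(6,0): 4·6+6·0=24≤26, 2·6+1·0=12≤13, objective 54.
(a,b)=(5,1): 4·5+6·1=26≤26, 2·5+1·1=11≤13, objective 48.
(a,b)=(5,0): 4·5+6·0=20≤26, 2·5+1·0=10≤13, objective 45.
Maximum is 54 at (a,b)=(6,0).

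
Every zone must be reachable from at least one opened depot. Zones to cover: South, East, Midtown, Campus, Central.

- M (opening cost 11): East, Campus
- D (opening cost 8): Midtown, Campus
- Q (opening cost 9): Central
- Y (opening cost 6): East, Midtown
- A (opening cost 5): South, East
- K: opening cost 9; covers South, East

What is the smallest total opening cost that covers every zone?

Choose D, Q, and A: together they cover South, East, Midtown, Campus, Central — every zone.
Total opening cost: 8 + 9 + 5 = 22.
No cover costs less than 22.

22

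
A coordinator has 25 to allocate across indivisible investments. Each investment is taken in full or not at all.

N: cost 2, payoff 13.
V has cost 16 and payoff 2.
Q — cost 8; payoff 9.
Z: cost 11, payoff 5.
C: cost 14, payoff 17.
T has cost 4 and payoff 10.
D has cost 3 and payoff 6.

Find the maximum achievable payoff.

Allowing fractional choices, the relaxed optimum would be about 48.2, but investments are indivisible.
N + C + T + D: cost 2 + 14 + 4 + 3 = 23 ≤ 25, payoff 13 + 17 + 10 + 6 = 46.
N + C + T: cost 2 + 14 + 4 = 20 ≤ 25, payoff 13 + 17 + 10 = 40.
N + Q + C: cost 2 + 8 + 14 = 24 ≤ 25, payoff 13 + 9 + 17 = 39.
Best is N, C, T, and D with total payoff 46.

46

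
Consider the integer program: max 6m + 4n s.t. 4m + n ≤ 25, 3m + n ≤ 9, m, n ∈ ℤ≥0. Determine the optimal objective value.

36

(m,n)=(0,9): 4·0+1·9=9≤25, 3·0+1·9=9≤9, objective 36.
(m,n)=(0,8): 4·0+1·8=8≤25, 3·0+1·8=8≤9, objective 32.
Maximum is 36 at (m,n)=(0,9).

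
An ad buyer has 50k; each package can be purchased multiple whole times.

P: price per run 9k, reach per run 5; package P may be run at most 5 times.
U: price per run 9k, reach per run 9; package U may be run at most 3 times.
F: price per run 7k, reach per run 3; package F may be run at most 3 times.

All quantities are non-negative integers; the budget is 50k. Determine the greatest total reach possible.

Take 1×P, 3×U, and 2×F: price 50 ≤ 50, reach 1·5 + 3·9 + 2·3 = 38.
U has the best ratio (9/9) and is taken to its limit of 3; remaining capacity is filled optimally with the others.

38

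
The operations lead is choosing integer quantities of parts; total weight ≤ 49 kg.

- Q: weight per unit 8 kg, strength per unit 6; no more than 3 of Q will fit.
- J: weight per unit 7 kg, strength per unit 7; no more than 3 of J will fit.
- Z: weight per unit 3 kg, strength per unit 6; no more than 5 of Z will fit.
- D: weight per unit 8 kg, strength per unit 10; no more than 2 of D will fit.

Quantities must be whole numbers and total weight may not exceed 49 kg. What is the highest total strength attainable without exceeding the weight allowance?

65

This is a bounded integer knapsack.
Take 3×J, 4×Z, and 2×D: weight 49 ≤ 49, strength 3·7 + 4·6 + 2·10 = 65.
No other integer combination yields more.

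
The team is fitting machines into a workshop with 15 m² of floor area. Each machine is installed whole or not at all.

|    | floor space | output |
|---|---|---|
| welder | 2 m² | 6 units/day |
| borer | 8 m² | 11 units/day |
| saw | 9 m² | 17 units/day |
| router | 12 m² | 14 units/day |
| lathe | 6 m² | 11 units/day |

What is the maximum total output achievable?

28

Take saw and lathe: floor space 9 + 6 = 15 ≤ 15, output 17 + 11 = 28.
No other feasible combination does better.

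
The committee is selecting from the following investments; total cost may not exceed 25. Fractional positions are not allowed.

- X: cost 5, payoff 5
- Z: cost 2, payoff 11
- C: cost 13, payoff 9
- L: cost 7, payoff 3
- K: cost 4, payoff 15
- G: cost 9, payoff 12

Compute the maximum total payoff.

43

X + Z + C + K: cost 5 + 2 + 13 + 4 = 24 ≤ 25, payoff 5 + 11 + 9 + 15 = 40.
Z + L + K + G: cost 2 + 7 + 4 + 9 = 22 ≤ 25, payoff 11 + 3 + 15 + 12 = 41.
X + Z + K + G: cost 5 + 2 + 4 + 9 = 20 ≤ 25, payoff 5 + 11 + 15 + 12 = 43.
Best is X, Z, K, and G with total payoff 43.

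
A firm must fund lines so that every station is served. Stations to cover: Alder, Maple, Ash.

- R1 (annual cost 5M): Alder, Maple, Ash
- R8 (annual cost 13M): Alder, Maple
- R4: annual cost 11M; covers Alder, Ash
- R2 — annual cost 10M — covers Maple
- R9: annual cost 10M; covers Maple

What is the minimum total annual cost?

R1 alone covers Alder, Maple, Ash — every station.
Total annual cost: 5.

5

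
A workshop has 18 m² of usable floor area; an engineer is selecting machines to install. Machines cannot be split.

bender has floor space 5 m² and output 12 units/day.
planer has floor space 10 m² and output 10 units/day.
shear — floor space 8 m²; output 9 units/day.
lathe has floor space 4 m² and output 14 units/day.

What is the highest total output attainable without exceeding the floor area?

35

bender + lathe: floor space 5 + 4 = 9 ≤ 18, output 12 + 14 = 26.
planer + lathe: floor space 10 + 4 = 14 ≤ 18, output 10 + 14 = 24.
bender + shear + lathe: floor space 5 + 8 + 4 = 17 ≤ 18, output 12 + 9 + 14 = 35.
Best is bender, shear, and lathe with total output 35.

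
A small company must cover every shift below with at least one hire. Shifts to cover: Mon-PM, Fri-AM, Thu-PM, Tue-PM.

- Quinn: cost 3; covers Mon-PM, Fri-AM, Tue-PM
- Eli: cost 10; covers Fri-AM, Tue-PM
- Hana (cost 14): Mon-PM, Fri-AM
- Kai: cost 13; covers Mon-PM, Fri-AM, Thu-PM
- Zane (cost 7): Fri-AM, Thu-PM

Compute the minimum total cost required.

This is a weighted set-cover instance.
Choose Quinn and Zane: together they cover Mon-PM, Fri-AM, Thu-PM, Tue-PM — every shift.
Total cost: 3 + 7 = 10.
No cover costs less than 10.

10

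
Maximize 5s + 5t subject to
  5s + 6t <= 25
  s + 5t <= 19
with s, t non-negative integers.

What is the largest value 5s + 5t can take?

25

(s,t)=(5,0) is feasible, giving 25.
(s,t)=(4,0) is feasible, giving 20.
No feasible integer point exceeds 25.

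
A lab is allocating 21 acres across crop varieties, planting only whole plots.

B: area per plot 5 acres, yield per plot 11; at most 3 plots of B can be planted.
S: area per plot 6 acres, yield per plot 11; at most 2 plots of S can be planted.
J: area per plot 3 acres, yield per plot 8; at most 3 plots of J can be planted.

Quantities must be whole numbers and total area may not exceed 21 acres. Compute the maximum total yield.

Take 3×B and 2×J: area 21 ≤ 21, yield 3·11 + 2·8 = 49.
No other integer combination yields more.

49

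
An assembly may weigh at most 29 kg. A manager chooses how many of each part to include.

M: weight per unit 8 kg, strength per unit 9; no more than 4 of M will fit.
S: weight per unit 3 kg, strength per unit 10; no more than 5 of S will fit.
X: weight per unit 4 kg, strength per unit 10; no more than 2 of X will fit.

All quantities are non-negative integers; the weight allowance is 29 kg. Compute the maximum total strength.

S has the best ratio (10/3); taking only S gives at most 5×10 = 50 (stopped by the supply cap of 5).
Mixing does better — 5×S and 2×X: weight 23 ≤ 29, strength 5·10 + 2·10 = 70.

70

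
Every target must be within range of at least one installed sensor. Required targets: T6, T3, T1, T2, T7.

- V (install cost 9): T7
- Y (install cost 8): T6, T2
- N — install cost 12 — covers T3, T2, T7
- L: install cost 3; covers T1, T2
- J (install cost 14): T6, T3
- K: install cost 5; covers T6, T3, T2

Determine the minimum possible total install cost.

Choose V, L, and K: together they cover T6, T3, T1, T2, T7 — every target.
Total install cost: 9 + 3 + 5 = 17.

17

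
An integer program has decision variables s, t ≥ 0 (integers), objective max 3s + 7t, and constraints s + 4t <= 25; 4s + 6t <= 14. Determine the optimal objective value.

The continuous relaxation peaks at (0, 2.33) with value 16.33; rounding to a feasible lattice point costs some objective.
(s,t)=(0,2) is feasible, giving 14.
(s,t)=(1,1) is feasible, giving 10.
No feasible integer point exceeds 14.

14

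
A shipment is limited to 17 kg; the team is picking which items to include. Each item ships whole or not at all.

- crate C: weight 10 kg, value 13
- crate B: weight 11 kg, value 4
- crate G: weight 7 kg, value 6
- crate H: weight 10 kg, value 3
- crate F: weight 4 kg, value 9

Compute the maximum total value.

crate C + crate G: weight 10 + 7 = 17 ≤ 17, value 13 + 6 = 19.
crate C + crate F: weight 10 + 4 = 14 ≤ 17, value 13 + 9 = 22.
Best is crate C and crate F with total value 22.

22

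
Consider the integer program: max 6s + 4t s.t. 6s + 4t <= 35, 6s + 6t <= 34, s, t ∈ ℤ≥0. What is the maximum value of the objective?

(s,t)=(5,0) is feasible, giving 30.
(s,t)=(4,1) is feasible, giving 28.
(s,t)=(4,0) is feasible, giving 24.
Maximum is 30 at (s,t)=(5,0).

30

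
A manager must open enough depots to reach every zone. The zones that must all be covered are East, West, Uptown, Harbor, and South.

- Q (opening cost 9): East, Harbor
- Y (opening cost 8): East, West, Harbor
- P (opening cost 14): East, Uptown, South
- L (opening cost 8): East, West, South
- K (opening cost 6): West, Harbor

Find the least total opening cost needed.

20

This is a weighted set-cover instance.
The greedy cost-per-new-zone heuristic would pick Y and P for 22, but a cheaper cover exists.
Choose P and K: together they cover East, West, Uptown, Harbor, South — every zone.
Total opening cost: 14 + 6 = 20.
No cover costs less than 20.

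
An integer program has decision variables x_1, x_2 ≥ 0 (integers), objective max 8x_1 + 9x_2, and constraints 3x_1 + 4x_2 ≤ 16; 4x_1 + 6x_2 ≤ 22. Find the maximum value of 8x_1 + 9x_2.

Relaxing integrality, the LP optimum is 42.67 at (x_1,x_2) = (5.33, 0), which is not an integer point.
(x_1,x_2)=(4,1) is feasible, giving 41.
(x_1,x_2)=(5,0) is feasible, giving 40.
(x_1,x_2)=(3,1) is feasible, giving 33.
No feasible integer point exceeds 41.

41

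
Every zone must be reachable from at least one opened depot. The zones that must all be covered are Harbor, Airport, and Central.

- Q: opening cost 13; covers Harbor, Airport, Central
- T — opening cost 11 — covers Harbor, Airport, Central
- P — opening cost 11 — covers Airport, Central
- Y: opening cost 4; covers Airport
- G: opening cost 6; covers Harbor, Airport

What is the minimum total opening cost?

11

This is an integer covering problem.
The greedy cost-per-new-zone heuristic would pick G and T for 17, but a cheaper cover exists.
T alone covers Harbor, Airport, Central — every zone.
Total opening cost: 11.
No cover costs less than 11.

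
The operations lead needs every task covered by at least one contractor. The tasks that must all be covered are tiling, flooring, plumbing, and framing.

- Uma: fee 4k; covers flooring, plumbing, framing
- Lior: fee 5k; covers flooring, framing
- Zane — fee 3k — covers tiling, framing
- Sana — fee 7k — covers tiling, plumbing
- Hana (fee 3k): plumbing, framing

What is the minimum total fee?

Choose Uma and Zane: together they cover tiling, flooring, plumbing, framing — every task.
Total fee: 4 + 3 = 7.
No cover costs less than 7.

7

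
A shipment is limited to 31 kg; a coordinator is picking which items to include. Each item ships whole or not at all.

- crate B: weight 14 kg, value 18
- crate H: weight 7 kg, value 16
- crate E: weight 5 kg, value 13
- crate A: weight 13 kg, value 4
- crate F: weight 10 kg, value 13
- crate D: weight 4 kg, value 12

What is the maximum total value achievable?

This is an integer program with binary decision variables.
crate B + crate H + crate E: weight 14 + 7 + 5 = 26 ≤ 31, value 18 + 16 + 13 = 47.
crate B + crate H + crate E + crate D: weight 14 + 7 + 5 + 4 = 30 ≤ 31, value 18 + 16 + 13 + 12 = 59.
crate H + crate E + crate F + crate D: weight 7 + 5 + 10 + 4 = 26 ≤ 31, value 16 + 13 + 13 + 12 = 54.
Best is crate B, crate H, crate E, and crate D with total value 59.

59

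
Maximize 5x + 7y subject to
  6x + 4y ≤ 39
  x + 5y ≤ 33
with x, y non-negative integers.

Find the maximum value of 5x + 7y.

(x,y)=(2,6): 6·2+4·6=36≤39, 1·2+5·6=32≤33, objective 52.
(x,y)=(3,5): 6·3+4·5=38≤39, 1·3+5·5=28≤33, objective 50.
(x,y)=(1,6): 6·1+4·6=30≤39, 1·1+5·6=31≤33, objective 47.
(x,y)=(2,5): 6·2+4·5=32≤39, 1·2+5·5=27≤33, objective 45.
Maximum is 52 at (x,y)=(2,6).

52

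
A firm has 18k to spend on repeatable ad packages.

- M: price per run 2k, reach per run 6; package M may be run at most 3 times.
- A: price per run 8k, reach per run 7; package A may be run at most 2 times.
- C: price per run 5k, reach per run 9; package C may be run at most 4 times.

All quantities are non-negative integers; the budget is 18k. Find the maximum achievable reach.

Take 3×M and 2×C: price 16 ≤ 18, reach 3·6 + 2·9 = 36.
M has the best ratio (6/2) and is taken to its limit of 3; remaining capacity is filled optimally with the others.

36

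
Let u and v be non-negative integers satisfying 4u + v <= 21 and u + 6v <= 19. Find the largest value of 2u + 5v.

18

(u,v)=(4,2): 4·4+1·2=18≤21, 1·4+6·2=16≤19, objective 18.
(u,v)=(3,2): 4·3+1·2=14≤21, 1·3+6·2=15≤19, objective 16.
(u,v)=(5,1): 4·5+1·1=21≤21, 1·5+6·1=11≤19, objective 15.
The best lattice point is (4,2), giving 18.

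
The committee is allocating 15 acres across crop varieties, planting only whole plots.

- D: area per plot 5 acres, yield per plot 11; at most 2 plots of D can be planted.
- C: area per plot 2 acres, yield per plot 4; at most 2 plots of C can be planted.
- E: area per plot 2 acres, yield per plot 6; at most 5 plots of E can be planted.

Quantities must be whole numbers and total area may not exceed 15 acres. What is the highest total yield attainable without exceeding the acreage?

41

This is a bounded integer knapsack.
Take 1×D and 5×E: area 15 ≤ 15, yield 1·11 + 5·6 = 41.
E has the best ratio (6/2) and is taken to its limit of 5; remaining capacity is filled optimally with the others.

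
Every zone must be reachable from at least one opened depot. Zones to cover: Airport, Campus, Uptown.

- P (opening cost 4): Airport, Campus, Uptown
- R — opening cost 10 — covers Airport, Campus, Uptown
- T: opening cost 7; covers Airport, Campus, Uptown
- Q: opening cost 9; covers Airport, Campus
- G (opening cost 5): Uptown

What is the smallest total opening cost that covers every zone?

4

P alone covers Airport, Campus, Uptown — every zone.
Total opening cost: 4.
No cover costs less than 4.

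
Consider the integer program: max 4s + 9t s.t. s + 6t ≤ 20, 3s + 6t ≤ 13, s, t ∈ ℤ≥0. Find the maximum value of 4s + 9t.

18

Relaxing integrality, the LP optimum is 19.50 at (s,t) = (0, 2.17), which is not an integer point.
(s,t)=(0,2): 1·0+6·2=12≤20, 3·0+6·2=12≤13, objective 18.
(s,t)=(1,1): 1·1+6·1=7≤20, 3·1+6·1=9≤13, objective 13.
(s,t)=(0,1): 1·0+6·1=6≤20, 3·0+6·1=6≤13, objective 9.
The best lattice point is (0,2), giving 18.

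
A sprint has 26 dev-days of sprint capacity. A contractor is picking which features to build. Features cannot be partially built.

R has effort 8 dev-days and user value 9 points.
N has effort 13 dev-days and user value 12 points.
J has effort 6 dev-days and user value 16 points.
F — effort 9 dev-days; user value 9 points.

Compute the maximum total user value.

N + J: effort 13 + 6 = 19 ≤ 26, user value 12 + 16 = 28.
R + J + F: effort 8 + 6 + 9 = 23 ≤ 26, user value 9 + 16 + 9 = 34.
Best is R, J, and F with total user value 34.

34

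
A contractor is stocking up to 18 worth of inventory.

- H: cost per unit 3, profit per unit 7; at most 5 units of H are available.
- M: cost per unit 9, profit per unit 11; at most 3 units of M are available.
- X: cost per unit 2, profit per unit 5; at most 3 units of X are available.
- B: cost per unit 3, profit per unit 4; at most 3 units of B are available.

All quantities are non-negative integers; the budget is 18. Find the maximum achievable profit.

This is a bounded integer knapsack.
4×H and 3×X: cost 18 ≤ 18, profit 4·7 + 3·5 = 43.
3×H, 3×X, and 1×B: cost 18 ≤ 18, profit 3·7 + 3·5 + 1·4 = 40.
Best is 43.

43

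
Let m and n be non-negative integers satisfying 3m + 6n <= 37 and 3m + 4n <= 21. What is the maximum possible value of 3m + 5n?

25

The continuous relaxation peaks at (0, 5.25) with value 26.25; rounding to a feasible lattice point costs some objective.
(m,n)=(0,5): 3·0+6·5=30≤37, 3·0+4·5=20≤21, objective 25.
(m,n)=(1,4): 3·1+6·4=27≤37, 3·1+4·4=19≤21, objective 23.
(m,n)=(0,4): 3·0+6·4=24≤37, 3·0+4·4=16≤21, objective 20.
No feasible integer point exceeds 25.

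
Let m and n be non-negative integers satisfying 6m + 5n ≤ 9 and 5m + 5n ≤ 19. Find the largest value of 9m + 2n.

The continuous relaxation peaks at (1.5, 0) with value 13.50; rounding to a feasible lattice point costs some objective.
(m,n)=(1,0): 6·1+5·0=6≤9, 5·1+5·0=5≤19, objective 9.
(m,n)=(0,1): 6·0+5·1=5≤9, 5·0+5·1=5≤19, objective 2.
(m,n)=(0,0): 6·0+5·0=0≤9, 5·0+5·0=0≤19, objective 0.
The best lattice point is (1,0), giving 9.

9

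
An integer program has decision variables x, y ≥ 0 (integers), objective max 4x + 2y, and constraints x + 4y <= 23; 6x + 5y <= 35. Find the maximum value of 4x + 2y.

22

(x,y)=(5,1): 1·5+4·1=9≤23, 6·5+5·1=35≤35, objective 22.
(x,y)=(4,2): 1·4+4·2=12≤23, 6·4+5·2=34≤35, objective 20.
(x,y)=(5,0): 1·5+4·0=5≤23, 6·5+5·0=30≤35, objective 20.
No feasible integer point exceeds 22.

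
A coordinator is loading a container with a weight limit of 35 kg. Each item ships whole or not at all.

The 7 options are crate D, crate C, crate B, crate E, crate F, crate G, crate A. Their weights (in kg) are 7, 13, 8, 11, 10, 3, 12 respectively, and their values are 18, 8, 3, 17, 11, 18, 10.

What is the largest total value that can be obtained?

64

Allowing fractional choices, the relaxed optimum would be about 67.3, but items are indivisible.
crate D + crate E + crate F + crate G: weight 7 + 11 + 10 + 3 = 31 ≤ 35, value 18 + 17 + 11 + 18 = 64.
crate D + crate E + crate G + crate A: weight 7 + 11 + 3 + 12 = 33 ≤ 35, value 18 + 17 + 18 + 10 = 63.
Best is crate D, crate E, crate F, and crate G with total value 64.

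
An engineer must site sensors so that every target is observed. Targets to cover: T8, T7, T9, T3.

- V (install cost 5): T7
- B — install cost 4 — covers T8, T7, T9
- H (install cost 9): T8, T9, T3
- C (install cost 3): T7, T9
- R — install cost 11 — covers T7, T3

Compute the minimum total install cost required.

The greedy cost-per-new-target heuristic would pick B and H for 13, but a cheaper cover exists.
Choose H and C: together they cover T8, T7, T9, T3 — every target.
Total install cost: 9 + 3 = 12.
No cover costs less than 12.

12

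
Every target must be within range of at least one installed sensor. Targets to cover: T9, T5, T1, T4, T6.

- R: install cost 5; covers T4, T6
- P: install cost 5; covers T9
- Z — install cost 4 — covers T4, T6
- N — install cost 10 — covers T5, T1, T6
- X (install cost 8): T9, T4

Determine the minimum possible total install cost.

18

This is an integer covering problem.
Choose N and X: together they cover T9, T5, T1, T4, T6 — every target.
Total install cost: 10 + 8 = 18.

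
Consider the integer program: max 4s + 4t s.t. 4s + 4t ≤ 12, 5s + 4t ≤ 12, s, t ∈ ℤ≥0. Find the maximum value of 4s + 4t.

(s,t)=(0,3): 4·0+4·3=12≤12, 5·0+4·3=12≤12, objective 12.
(s,t)=(0,2): 4·0+4·2=8≤12, 5·0+4·2=8≤12, objective 8.
No feasible integer point exceeds 12.

12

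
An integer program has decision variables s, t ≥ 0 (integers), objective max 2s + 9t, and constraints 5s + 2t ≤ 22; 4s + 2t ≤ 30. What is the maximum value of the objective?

99

(s,t)=(0,11): 5·0+2·11=22≤22, 4·0+2·11=22≤30, objective 99.
(s,t)=(0,10): 5·0+2·10=20≤22, 4·0+2·10=20≤30, objective 90.
The best lattice point is (0,11), giving 99.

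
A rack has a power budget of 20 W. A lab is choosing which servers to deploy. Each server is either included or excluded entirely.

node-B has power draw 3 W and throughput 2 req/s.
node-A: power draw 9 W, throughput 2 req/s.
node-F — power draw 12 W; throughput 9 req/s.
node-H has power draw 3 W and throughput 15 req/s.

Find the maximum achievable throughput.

26

This is a 0-1 knapsack instance.
node-B + node-F + node-H: power draw 3 + 12 + 3 = 18 ≤ 20, throughput 2 + 9 + 15 = 26.
node-B + node-A + node-H: power draw 3 + 9 + 3 = 15 ≤ 20, throughput 2 + 2 + 15 = 19.
node-F + node-H: power draw 12 + 3 = 15 ≤ 20, throughput 9 + 15 = 24.
Best is node-B, node-F, and node-H with total throughput 26.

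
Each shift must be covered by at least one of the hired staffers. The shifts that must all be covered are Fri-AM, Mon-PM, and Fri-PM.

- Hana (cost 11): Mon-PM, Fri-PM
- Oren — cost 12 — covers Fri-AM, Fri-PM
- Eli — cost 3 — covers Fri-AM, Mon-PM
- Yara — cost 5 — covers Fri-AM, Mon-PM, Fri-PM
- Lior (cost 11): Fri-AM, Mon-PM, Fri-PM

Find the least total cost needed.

The greedy cost-per-new-shift heuristic would pick Eli and Yara for 8, but a cheaper cover exists.
Yara alone covers Fri-AM, Mon-PM, Fri-PM — every shift.
Total cost: 5.
No cover costs less than 5.

5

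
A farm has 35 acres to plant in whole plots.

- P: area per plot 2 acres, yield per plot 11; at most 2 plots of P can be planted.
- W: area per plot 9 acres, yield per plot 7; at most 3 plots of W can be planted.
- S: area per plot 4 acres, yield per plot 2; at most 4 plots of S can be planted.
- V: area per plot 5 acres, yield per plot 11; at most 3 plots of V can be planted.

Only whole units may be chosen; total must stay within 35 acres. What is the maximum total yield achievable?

64

P has the best ratio (11/2); taking only P gives at most 2×11 = 22 (stopped by the supply cap of 2).
Mixing does better — 2×P, 1×W, 1×S, and 3×V: area 32 ≤ 35, yield 2·11 + 1·7 + 1·2 + 3·11 = 64.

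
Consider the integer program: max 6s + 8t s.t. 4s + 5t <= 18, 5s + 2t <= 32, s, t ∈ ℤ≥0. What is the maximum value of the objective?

28

(s,t)=(2,2): 4·2+5·2=18≤18, 5·2+2·2=14≤32, objective 28.
(s,t)=(3,1): 4·3+5·1=17≤18, 5·3+2·1=17≤32, objective 26.
(s,t)=(0,3): 4·0+5·3=15≤18, 5·0+2·3=6≤32, objective 24.
(s,t)=(1,2): 4·1+5·2=14≤18, 5·1+2·2=9≤32, objective 22.
No feasible integer point exceeds 28.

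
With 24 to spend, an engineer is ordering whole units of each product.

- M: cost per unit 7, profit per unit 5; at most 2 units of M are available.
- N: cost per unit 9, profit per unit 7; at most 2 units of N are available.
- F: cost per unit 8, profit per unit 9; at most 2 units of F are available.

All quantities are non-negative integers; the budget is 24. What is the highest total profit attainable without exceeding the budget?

This is a bounded integer knapsack.
1×M and 2×F: cost 23 ≤ 24, profit 1·5 + 2·9 = 23.
1×M, 1×N, and 1×F: cost 24 ≤ 24, profit 1·5 + 1·7 + 1·9 = 21.
Best is 23.

23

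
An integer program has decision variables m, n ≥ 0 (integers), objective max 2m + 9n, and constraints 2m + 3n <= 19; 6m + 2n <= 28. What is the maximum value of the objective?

54

The continuous relaxation peaks at (0, 6.33) with value 57.00; rounding to a feasible lattice point costs some objective.
(m,n)=(0,6) is feasible, giving 54.
(m,n)=(1,5) is feasible, giving 47.
(m,n)=(0,5) is feasible, giving 45.
The best lattice point is (0,6), giving 54.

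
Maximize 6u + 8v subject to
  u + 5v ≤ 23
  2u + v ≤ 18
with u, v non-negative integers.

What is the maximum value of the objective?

66

(u,v)=(7,3): 1·7+5·3=22≤23, 2·7+1·3=17≤18, objective 66.
(u,v)=(8,2): 1·8+5·2=18≤23, 2·8+1·2=18≤18, objective 64.
No feasible integer point exceeds 66.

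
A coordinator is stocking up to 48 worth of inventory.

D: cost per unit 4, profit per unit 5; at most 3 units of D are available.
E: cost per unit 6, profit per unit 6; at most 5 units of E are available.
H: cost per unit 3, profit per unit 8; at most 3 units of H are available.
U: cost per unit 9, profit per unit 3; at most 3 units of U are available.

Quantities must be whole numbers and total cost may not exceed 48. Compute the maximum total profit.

64

Take 2×D, 5×E, and 3×H: cost 47 ≤ 48, profit 2·5 + 5·6 + 3·8 = 64.
H has the best ratio (8/3) and is taken to its limit of 3; remaining capacity is filled optimally with the others.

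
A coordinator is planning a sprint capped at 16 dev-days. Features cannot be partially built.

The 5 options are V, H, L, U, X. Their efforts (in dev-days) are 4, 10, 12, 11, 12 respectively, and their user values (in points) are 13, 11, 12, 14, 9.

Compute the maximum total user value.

Allowing fractional choices, the relaxed optimum would be about 28.1, but features are indivisible.
V + U: effort 4 + 11 = 15 ≤ 16, user value 13 + 14 = 27.
V + L: effort 4 + 12 = 16 ≤ 16, user value 13 + 12 = 25.
Best is V and U with total user value 27.

27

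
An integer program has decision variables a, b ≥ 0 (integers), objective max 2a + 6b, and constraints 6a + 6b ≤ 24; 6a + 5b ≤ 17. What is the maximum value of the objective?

18

The continuous relaxation peaks at (0, 3.4) with value 20.40; rounding to a feasible lattice point costs some objective.
(a,b)=(0,3) is feasible, giving 18.
(a,b)=(1,2) is feasible, giving 14.
(a,b)=(0,2) is feasible, giving 12.
The best lattice point is (0,3), giving 18.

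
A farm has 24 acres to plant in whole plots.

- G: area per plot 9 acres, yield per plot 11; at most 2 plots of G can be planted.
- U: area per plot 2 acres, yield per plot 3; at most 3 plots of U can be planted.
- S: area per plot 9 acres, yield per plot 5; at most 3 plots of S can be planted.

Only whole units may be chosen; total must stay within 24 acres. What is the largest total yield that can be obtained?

31

2×G and 3×U: area 24 ≤ 24, yield 2·11 + 3·3 = 31.
2×G and 2×U: area 22 ≤ 24, yield 2·11 + 2·3 = 28.
Best is 31.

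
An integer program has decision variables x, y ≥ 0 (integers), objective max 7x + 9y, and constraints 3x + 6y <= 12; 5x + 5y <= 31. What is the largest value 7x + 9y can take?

(x,y)=(4,0): 3·4+6·0=12≤12, 5·4+5·0=20≤31, objective 28.
(x,y)=(3,0): 3·3+6·0=9≤12, 5·3+5·0=15≤31, objective 21.
Maximum is 28 at (x,y)=(4,0).

28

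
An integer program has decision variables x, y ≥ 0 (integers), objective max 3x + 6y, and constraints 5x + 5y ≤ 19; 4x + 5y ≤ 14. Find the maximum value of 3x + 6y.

Relaxing integrality, the LP optimum is 16.80 at (x,y) = (0, 2.8), which is not an integer point.
(x,y)=(1,2): 5·1+5·2=15≤19, 4·1+5·2=14≤14, objective 15.
(x,y)=(2,1): 5·2+5·1=15≤19, 4·2+5·1=13≤14, objective 12.
(x,y)=(0,2): 5·0+5·2=10≤19, 4·0+5·2=10≤14, objective 12.
(x,y)=(1,1): 5·1+5·1=10≤19, 4·1+5·1=9≤14, objective 9.
No feasible integer point exceeds 15.

15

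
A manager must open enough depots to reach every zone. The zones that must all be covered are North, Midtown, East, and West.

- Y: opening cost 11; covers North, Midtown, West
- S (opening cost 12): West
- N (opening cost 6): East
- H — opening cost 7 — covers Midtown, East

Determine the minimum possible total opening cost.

17

The greedy cost-per-new-zone heuristic would pick H and Y for 18, but a cheaper cover exists.
Choose Y and N: together they cover North, Midtown, East, West — every zone.
Total opening cost: 11 + 6 = 17.
No cover costs less than 17.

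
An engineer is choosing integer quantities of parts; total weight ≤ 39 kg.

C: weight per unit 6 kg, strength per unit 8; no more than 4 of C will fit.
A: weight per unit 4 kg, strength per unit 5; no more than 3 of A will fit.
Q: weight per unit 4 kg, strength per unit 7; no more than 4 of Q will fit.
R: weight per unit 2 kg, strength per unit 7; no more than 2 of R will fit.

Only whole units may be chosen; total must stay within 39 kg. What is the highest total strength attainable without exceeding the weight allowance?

Take 3×C, 4×Q, and 2×R: weight 38 ≤ 39, strength 3·8 + 4·7 + 2·7 = 66.
R has the best ratio (7/2) and is taken to its limit of 2; remaining capacity is filled optimally with the others.

66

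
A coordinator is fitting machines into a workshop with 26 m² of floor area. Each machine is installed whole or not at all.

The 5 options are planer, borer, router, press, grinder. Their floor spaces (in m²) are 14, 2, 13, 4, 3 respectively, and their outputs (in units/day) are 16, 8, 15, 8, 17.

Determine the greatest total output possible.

49

Allowing fractional choices, the relaxed optimum would be about 52.6, but machines are indivisible.
planer + borer + press + grinder: floor space 14 + 2 + 4 + 3 = 23 ≤ 26, output 16 + 8 + 8 + 17 = 49.
borer + router + press + grinder: floor space 2 + 13 + 4 + 3 = 22 ≤ 26, output 8 + 15 + 8 + 17 = 48.
Best is planer, borer, press, and grinder with total output 49.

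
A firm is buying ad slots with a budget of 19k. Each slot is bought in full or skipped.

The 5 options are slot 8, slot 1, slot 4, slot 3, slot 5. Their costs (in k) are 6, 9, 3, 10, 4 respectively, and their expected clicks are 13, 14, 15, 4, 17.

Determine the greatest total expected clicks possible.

46

Take slot 1, slot 4, and slot 5: cost 9 + 3 + 4 = 16 ≤ 19, expected clicks 14 + 15 + 17 = 46.
No other feasible combination does better.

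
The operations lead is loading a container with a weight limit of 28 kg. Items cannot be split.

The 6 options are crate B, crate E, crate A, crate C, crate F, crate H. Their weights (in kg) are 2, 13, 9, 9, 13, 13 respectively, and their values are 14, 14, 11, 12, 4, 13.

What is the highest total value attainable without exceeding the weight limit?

Allowing fractional choices, the relaxed optimum would be about 45.6, but items are indivisible.
crate B + crate E + crate H: weight 2 + 13 + 13 = 28 ≤ 28, value 14 + 14 + 13 = 41.
crate B + crate E + crate A: weight 2 + 13 + 9 = 24 ≤ 28, value 14 + 14 + 11 = 39.
crate B + crate E + crate C: weight 2 + 13 + 9 = 24 ≤ 28, value 14 + 14 + 12 = 40.
Best is crate B, crate E, and crate H with total value 41.

41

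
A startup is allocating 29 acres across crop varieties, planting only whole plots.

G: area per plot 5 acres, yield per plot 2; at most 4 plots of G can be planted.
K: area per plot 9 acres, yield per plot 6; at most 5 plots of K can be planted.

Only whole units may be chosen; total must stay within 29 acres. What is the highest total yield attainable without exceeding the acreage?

18

K has the best ratio (6/9); taking only K gives at most 3×6 = 18 (stopped by the area limit).
Optimal: 3×K: area 27 ≤ 29, yield 3·6 = 18.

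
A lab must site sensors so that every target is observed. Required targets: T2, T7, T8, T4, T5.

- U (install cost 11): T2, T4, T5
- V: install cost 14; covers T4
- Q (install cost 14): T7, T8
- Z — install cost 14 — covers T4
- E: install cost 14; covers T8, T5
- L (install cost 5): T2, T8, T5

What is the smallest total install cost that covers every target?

25

Choose U and Q: together they cover T2, T7, T8, T4, T5 — every target.
Total install cost: 11 + 14 = 25.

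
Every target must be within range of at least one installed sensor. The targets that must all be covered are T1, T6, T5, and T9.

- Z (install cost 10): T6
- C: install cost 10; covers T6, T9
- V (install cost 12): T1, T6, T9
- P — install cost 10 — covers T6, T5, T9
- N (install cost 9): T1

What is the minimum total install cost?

19

This is a weighted set-cover instance.
Choose P and N: together they cover T1, T6, T5, T9 — every target.
Total install cost: 10 + 9 = 19.
No cover costs less than 19.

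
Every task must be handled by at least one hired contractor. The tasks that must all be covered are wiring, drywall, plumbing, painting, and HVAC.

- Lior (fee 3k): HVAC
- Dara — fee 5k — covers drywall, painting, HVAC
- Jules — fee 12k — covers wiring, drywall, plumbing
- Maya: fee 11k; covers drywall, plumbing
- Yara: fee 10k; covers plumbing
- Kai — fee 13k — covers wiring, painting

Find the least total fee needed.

Choose Dara and Jules: together they cover wiring, drywall, plumbing, painting, HVAC — every task.
Total fee: 5 + 12 = 17.
No cover costs less than 17.

17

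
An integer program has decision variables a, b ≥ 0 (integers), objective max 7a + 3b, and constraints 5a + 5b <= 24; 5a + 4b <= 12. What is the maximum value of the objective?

Relaxing integrality, the LP optimum is 16.80 at (a,b) = (2.4, 0), which is not an integer point.
(a,b)=(2,0): 5·2+5·0=10≤24, 5·2+4·0=10≤12, objective 14.
(a,b)=(1,1): 5·1+5·1=10≤24, 5·1+4·1=9≤12, objective 10.
Maximum is 14 at (a,b)=(2,0).

14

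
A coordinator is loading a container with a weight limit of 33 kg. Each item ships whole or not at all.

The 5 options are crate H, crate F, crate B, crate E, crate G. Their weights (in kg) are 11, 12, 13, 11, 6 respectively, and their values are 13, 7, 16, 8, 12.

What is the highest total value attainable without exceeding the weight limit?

Take crate H, crate B, and crate G: weight 11 + 13 + 6 = 30 ≤ 33, value 13 + 16 + 12 = 41.
No other feasible combination does better.

41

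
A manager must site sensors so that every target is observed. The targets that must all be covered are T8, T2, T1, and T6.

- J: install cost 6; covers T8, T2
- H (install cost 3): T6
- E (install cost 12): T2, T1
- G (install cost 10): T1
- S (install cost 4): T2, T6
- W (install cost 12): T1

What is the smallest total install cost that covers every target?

19

This is a weighted set-cover instance.
The greedy cost-per-new-target heuristic would pick S, J, and G for 20, but a cheaper cover exists.
Choose J, H, and G: together they cover T8, T2, T1, T6 — every target.
Total install cost: 6 + 3 + 10 = 19.
No cover costs less than 19.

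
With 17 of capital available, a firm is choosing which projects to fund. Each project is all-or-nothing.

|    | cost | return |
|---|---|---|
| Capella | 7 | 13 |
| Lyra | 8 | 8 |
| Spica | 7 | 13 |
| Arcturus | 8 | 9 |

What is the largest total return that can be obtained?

26

Take Capella and Spica: cost 7 + 7 = 14 ≤ 17, return 13 + 13 = 26.
No other feasible combination does better.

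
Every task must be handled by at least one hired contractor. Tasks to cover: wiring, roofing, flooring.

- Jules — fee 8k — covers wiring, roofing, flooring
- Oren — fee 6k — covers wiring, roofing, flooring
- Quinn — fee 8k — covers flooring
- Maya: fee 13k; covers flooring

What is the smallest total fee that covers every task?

6

This is a weighted set-cover instance.
Oren alone covers wiring, roofing, flooring — every task.
Total fee: 6.
No cover costs less than 6.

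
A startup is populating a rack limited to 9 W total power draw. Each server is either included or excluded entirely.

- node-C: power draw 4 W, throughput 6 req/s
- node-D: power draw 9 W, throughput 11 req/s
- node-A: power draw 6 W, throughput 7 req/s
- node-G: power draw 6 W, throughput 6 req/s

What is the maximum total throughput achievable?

Allowing fractional choices, the relaxed optimum would be about 12.1, but servers are indivisible.
node-A: power draw 6 ≤ 9, throughput 7.
node-C: power draw 4 ≤ 9, throughput 6.
node-D: power draw 9 ≤ 9, throughput 11.
Best is node-D with total throughput 11.

11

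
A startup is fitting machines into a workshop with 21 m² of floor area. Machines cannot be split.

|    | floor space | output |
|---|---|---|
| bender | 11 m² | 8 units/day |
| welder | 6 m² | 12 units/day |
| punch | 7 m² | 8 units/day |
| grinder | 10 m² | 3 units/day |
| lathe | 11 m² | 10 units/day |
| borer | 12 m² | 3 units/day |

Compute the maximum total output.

22

Take welder and lathe: floor space 6 + 11 = 17 ≤ 21, output 12 + 10 = 22.
No other feasible combination does better.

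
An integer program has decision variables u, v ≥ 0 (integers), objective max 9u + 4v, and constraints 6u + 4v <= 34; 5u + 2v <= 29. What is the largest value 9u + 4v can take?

49

Relaxing integrality, the LP optimum is 51.00 at (u,v) = (5.67, 0), which is not an integer point.
(u,v)=(5,1): 6·5+4·1=34≤34, 5·5+2·1=27≤29, objective 49.
(u,v)=(5,0): 6·5+4·0=30≤34, 5·5+2·0=25≤29, objective 45.
No feasible integer point exceeds 49.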